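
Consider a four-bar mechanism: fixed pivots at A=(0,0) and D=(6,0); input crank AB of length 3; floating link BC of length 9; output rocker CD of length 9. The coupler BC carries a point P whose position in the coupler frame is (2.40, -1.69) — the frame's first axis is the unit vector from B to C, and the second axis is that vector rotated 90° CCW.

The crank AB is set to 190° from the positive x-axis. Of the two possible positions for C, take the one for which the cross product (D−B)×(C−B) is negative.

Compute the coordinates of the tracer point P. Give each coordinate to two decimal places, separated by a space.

A=(0,0), D=(6.00,0)
B = A + 3.00·(cos190°, sin190°) = (-2.9544, -0.5209)
|BD| = 8.9696
circle(B,9.00) ∩ circle(D,9.00): a=4.4848, h=7.8030
  candidates: C₊=(1.0696,7.5294) cross=69.989; C₋=(1.9760,-8.0503) cross=-69.989
  mode - wants cross < 0 → take C=(1.9760,-8.0503) (cross=-69.989)
ex = (C−B)/|BC| = (0.5478,-0.8366); ey = (0.8366,0.5478)
P = B + 2.40·ex + -1.69·ey = (-3.0535,-3.4546)

-3.05 -3.45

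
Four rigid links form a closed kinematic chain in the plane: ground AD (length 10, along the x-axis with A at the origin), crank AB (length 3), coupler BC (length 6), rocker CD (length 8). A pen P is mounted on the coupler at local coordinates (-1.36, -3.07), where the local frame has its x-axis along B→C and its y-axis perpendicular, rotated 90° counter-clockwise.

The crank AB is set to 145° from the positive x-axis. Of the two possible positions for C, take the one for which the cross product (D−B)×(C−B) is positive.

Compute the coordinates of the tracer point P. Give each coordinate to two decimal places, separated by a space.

-2.54 -1.64

A=(0,0), D=(10.00,0)
B = A + 3.00·(cos145°, sin145°) = (-2.4575, 1.7207)
|BD| = 12.5757
circle(B,6.00) ∩ circle(D,8.00): a=5.1746, h=3.0370
  candidates: C₊=(3.0840,4.0211) cross=38.193; C₋=(2.2529,-1.9957) cross=-38.193
  mode + wants cross > 0 → take C=(3.0840,4.0211) (cross=38.193)
ex = (C−B)/|BC| = (0.9236,0.3834); ey = (-0.3834,0.9236)
P = B + -1.36·ex + -3.07·ey = (-2.5365,-1.6361)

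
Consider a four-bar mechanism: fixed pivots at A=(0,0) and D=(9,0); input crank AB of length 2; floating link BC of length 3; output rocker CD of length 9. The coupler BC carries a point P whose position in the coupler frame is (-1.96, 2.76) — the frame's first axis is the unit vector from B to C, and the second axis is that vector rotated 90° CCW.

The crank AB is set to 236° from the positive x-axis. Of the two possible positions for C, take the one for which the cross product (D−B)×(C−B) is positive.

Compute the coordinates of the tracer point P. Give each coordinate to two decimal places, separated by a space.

A=(0,0), D=(9.00,0)
B = A + 2.00·(cos236°, sin236°) = (-1.1184, -1.6581)
|BD| = 10.2533
circle(B,3.00) ∩ circle(D,9.00): a=1.6156, h=2.5278
  candidates: C₊=(0.0672,1.0977) cross=25.918; C₋=(0.8847,-3.8913) cross=-25.918
  mode + wants cross > 0 → take C=(0.0672,1.0977) (cross=25.918)
ex = (C−B)/|BC| = (0.3952,0.9186); ey = (-0.9186,0.3952)
P = B + -1.96·ex + 2.76·ey = (-4.4283,-2.3678)

-4.43 -2.37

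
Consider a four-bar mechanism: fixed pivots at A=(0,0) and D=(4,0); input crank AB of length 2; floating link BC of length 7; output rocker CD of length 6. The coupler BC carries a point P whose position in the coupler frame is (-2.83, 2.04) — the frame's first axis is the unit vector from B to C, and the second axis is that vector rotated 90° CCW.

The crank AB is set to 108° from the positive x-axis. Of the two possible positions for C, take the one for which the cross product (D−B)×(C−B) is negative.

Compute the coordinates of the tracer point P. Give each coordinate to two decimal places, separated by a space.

0.87 5.06

A=(0,0), D=(4.00,0)
B = A + 2.00·(cos108°, sin108°) = (-0.6180, 1.9021)
|BD| = 4.9944
circle(B,7.00) ∩ circle(D,6.00): a=3.7987, h=5.8796
  candidates: C₊=(5.1336,5.8919) cross=29.365; C₋=(0.6551,-4.9811) cross=-29.365
  mode - wants cross < 0 → take C=(0.6551,-4.9811) (cross=-29.365)
ex = (C−B)/|BC| = (0.1819,-0.9833); ey = (0.9833,0.1819)
P = B + -2.83·ex + 2.04·ey = (0.8732,5.0559)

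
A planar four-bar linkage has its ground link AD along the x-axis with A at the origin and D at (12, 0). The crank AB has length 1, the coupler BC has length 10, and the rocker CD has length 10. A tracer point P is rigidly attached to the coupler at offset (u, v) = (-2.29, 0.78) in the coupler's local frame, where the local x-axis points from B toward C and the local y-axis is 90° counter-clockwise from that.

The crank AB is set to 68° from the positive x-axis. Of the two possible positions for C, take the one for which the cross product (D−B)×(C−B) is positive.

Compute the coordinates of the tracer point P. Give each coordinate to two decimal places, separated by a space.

A=(0,0), D=(12.00,0)
B = A + 1.00·(cos68°, sin68°) = (0.3746, 0.9272)
|BD| = 11.6623
circle(B,10.00) ∩ circle(D,10.00): a=5.8312, h=8.1239
  candidates: C₊=(6.8332,8.5618) cross=94.743; C₋=(5.5414,-7.6346) cross=-94.743
  mode + wants cross > 0 → take C=(6.8332,8.5618) (cross=94.743)
ex = (C−B)/|BC| = (0.6459,0.7635); ey = (-0.7635,0.6459)
P = B + -2.29·ex + 0.78·ey = (-1.6999,-0.3174)

-1.70 -0.32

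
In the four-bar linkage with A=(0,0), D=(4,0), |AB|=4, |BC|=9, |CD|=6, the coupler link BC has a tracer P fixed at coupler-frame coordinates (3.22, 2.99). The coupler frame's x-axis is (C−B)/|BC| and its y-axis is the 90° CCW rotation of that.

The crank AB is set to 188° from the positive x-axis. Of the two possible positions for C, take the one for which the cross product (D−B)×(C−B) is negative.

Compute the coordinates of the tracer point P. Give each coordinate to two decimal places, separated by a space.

A=(0,0), D=(4.00,0)
B = A + 4.00·(cos188°, sin188°) = (-3.9611, -0.5567)
|BD| = 7.9805
circle(B,9.00) ∩ circle(D,6.00): a=6.8096, h=5.8846
  candidates: C₊=(2.4215,5.7886) cross=46.962; C₋=(3.2425,-5.9520) cross=-46.962
  mode - wants cross < 0 → take C=(3.2425,-5.9520) (cross=-46.962)
ex = (C−B)/|BC| = (0.8004,-0.5995); ey = (0.5995,0.8004)
P = B + 3.22·ex + 2.99·ey = (0.4086,-0.0938)

0.41 -0.09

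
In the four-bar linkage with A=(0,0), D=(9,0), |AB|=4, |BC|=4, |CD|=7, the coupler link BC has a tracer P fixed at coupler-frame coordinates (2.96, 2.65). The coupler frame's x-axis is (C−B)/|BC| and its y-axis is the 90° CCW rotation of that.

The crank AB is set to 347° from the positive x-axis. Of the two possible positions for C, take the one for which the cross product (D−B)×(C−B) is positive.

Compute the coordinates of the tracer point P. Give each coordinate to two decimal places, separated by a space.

0.44 1.06

A=(0,0), D=(9.00,0)
B = A + 4.00·(cos347°, sin347°) = (3.8975, -0.8998)
|BD| = 5.1813
circle(B,4.00) ∩ circle(D,7.00): a=-0.5939, h=3.9557
  candidates: C₊=(2.6256,2.8926) cross=20.495; C₋=(3.9995,-4.8985) cross=-20.495
  mode + wants cross > 0 → take C=(2.6256,2.8926) (cross=20.495)
ex = (C−B)/|BC| = (-0.3180,0.9481); ey = (-0.9481,-0.3180)
P = B + 2.96·ex + 2.65·ey = (0.4438,1.0640)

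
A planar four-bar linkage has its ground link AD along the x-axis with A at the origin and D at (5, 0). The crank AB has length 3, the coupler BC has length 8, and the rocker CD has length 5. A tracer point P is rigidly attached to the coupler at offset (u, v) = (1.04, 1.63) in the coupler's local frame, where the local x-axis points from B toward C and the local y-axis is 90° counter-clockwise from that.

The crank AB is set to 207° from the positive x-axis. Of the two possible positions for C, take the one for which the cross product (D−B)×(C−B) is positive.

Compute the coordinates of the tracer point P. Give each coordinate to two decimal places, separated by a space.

A=(0,0), D=(5.00,0)
B = A + 3.00·(cos207°, sin207°) = (-2.6730, -1.3620)
|BD| = 7.7930
circle(B,8.00) ∩ circle(D,5.00): a=6.3987, h=4.8017
  candidates: C₊=(2.7881,4.4841) cross=37.419; C₋=(4.4664,-4.9714) cross=-37.419
  mode + wants cross > 0 → take C=(2.7881,4.4841) (cross=37.419)
ex = (C−B)/|BC| = (0.6826,0.7308); ey = (-0.7308,0.6826)
P = B + 1.04·ex + 1.63·ey = (-3.1542,0.5107)

-3.15 0.51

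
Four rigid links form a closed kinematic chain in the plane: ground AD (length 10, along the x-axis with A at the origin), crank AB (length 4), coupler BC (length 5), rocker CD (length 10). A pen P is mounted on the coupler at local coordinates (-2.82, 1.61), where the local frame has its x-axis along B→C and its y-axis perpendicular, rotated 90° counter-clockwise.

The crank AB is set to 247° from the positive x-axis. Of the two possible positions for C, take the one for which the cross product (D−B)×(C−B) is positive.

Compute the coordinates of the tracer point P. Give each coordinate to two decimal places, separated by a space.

A=(0,0), D=(10.00,0)
B = A + 4.00·(cos247°, sin247°) = (-1.5629, -3.6820)
|BD| = 12.1350
circle(B,5.00) ∩ circle(D,10.00): a=2.9773, h=4.0169
  candidates: C₊=(0.0552,1.0489) cross=48.746; C₋=(2.4928,-6.6062) cross=-48.746
  mode + wants cross > 0 → take C=(0.0552,1.0489) (cross=48.746)
ex = (C−B)/|BC| = (0.3236,0.9462); ey = (-0.9462,0.3236)
P = B + -2.82·ex + 1.61·ey = (-3.9989,-5.8292)

-4.00 -5.83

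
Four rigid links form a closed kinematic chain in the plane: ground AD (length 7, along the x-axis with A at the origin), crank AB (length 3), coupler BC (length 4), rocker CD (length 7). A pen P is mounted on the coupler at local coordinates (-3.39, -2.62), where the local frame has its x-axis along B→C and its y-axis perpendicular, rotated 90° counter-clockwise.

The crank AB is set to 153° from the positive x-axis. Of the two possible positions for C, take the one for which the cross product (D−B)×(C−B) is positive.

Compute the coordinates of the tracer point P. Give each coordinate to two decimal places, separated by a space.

A=(0,0), D=(7.00,0)
B = A + 3.00·(cos153°, sin153°) = (-2.6730, 1.3620)
|BD| = 9.7684
circle(B,4.00) ∩ circle(D,7.00): a=3.1951, h=2.4065
  candidates: C₊=(0.8264,3.2995) cross=23.508; C₋=(0.1553,-1.4665) cross=-23.508
  mode + wants cross > 0 → take C=(0.8264,3.2995) (cross=23.508)
ex = (C−B)/|BC| = (0.8749,0.4844); ey = (-0.4844,0.8749)
P = B + -3.39·ex + -2.62·ey = (-4.3697,-2.5722)

-4.37 -2.57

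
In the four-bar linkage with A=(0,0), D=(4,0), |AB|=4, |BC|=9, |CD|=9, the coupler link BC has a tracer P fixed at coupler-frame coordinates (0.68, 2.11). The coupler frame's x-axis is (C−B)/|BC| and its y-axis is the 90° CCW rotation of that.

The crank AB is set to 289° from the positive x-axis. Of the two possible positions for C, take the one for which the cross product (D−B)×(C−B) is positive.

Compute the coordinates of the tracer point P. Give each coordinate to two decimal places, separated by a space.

-0.76 -4.60

A=(0,0), D=(4.00,0)
B = A + 4.00·(cos289°, sin289°) = (1.3023, -3.7821)
|BD| = 4.6456
circle(B,9.00) ∩ circle(D,9.00): a=2.3228, h=8.6951
  candidates: C₊=(-4.4277,3.1582) cross=40.394; C₋=(9.7299,-6.9403) cross=-40.394
  mode + wants cross > 0 → take C=(-4.4277,3.1582) (cross=40.394)
ex = (C−B)/|BC| = (-0.6367,0.7711); ey = (-0.7711,-0.6367)
P = B + 0.68·ex + 2.11·ey = (-0.7578,-4.6010)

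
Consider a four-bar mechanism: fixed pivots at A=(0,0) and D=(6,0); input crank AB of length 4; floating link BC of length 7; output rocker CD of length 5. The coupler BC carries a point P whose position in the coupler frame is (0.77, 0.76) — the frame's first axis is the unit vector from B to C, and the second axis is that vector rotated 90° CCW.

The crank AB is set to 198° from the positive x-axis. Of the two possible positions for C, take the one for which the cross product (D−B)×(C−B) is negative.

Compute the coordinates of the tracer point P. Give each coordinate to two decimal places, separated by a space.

A=(0,0), D=(6.00,0)
B = A + 4.00·(cos198°, sin198°) = (-3.8042, -1.2361)
|BD| = 9.8818
circle(B,7.00) ∩ circle(D,5.00): a=6.1553, h=3.3336
  candidates: C₊=(1.8857,2.8412) cross=32.942; C₋=(2.7197,-3.7735) cross=-32.942
  mode - wants cross < 0 → take C=(2.7197,-3.7735) (cross=-32.942)
ex = (C−B)/|BC| = (0.9320,-0.3625); ey = (0.3625,0.9320)
P = B + 0.77·ex + 0.76·ey = (-2.8111,-0.8069)

-2.81 -0.81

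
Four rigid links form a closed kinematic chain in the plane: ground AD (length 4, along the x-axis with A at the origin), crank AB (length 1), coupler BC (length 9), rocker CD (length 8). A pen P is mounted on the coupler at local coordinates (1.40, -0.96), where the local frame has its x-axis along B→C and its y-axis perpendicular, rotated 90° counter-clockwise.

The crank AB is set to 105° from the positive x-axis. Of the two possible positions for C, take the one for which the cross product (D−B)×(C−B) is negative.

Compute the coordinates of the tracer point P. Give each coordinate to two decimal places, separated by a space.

A=(0,0), D=(4.00,0)
B = A + 1.00·(cos105°, sin105°) = (-0.2588, 0.9659)
|BD| = 4.3670
circle(B,9.00) ∩ circle(D,8.00): a=4.1299, h=7.9965
  candidates: C₊=(5.5375,7.8509) cross=34.921; C₋=(2.0001,-7.7460) cross=-34.921
  mode - wants cross < 0 → take C=(2.0001,-7.7460) (cross=-34.921)
ex = (C−B)/|BC| = (0.2510,-0.9680); ey = (0.9680,0.2510)
P = B + 1.40·ex + -0.96·ey = (-0.8367,-0.6302)

-0.84 -0.63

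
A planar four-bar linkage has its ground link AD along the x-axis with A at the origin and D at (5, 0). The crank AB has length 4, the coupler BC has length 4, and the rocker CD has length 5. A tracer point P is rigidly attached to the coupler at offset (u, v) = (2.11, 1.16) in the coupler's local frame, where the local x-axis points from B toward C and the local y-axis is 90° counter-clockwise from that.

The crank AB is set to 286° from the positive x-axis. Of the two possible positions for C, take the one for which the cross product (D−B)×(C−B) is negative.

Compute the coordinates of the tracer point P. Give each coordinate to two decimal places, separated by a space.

3.46 -3.34

A=(0,0), D=(5.00,0)
B = A + 4.00·(cos286°, sin286°) = (1.1025, -3.8450)
|BD| = 5.4749
circle(B,4.00) ∩ circle(D,5.00): a=1.9155, h=3.5115
  candidates: C₊=(0.0000,0.0000) cross=19.225; C₋=(4.9323,-4.9995) cross=-19.225
  mode - wants cross < 0 → take C=(4.9323,-4.9995) (cross=-19.225)
ex = (C−B)/|BC| = (0.9574,-0.2886); ey = (0.2886,0.9574)
P = B + 2.11·ex + 1.16·ey = (3.4576,-3.3434)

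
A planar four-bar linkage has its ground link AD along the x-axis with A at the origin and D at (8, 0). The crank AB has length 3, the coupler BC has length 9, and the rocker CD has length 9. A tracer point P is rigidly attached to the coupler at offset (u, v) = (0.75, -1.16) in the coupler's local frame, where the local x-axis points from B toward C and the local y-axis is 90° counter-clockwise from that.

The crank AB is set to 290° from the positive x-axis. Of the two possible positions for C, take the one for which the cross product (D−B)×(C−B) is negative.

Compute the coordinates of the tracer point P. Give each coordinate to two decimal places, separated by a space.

0.78 -4.18

A=(0,0), D=(8.00,0)
B = A + 3.00·(cos290°, sin290°) = (1.0261, -2.8191)
|BD| = 7.5222
circle(B,9.00) ∩ circle(D,9.00): a=3.7611, h=8.1764
  candidates: C₊=(1.4488,6.1710) cross=61.505; C₋=(7.5773,-8.9901) cross=-61.505
  mode - wants cross < 0 → take C=(7.5773,-8.9901) (cross=-61.505)
ex = (C−B)/|BC| = (0.7279,-0.6857); ey = (0.6857,0.7279)
P = B + 0.75·ex + -1.16·ey = (0.7766,-4.1777)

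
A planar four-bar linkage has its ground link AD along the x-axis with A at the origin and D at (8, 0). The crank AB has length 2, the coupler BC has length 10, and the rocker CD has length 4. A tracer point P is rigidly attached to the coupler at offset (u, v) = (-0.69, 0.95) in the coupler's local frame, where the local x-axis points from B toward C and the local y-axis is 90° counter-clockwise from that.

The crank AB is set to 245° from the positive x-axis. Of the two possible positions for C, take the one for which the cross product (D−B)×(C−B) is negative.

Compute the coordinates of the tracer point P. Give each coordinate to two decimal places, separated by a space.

-1.32 -0.74

A=(0,0), D=(8.00,0)
B = A + 2.00·(cos245°, sin245°) = (-0.8452, -1.8126)
|BD| = 9.0291
circle(B,10.00) ∩ circle(D,4.00): a=9.1662, h=3.9976
  candidates: C₊=(7.3318,3.9438) cross=36.095; C₋=(8.9369,-3.8887) cross=-36.095
  mode - wants cross < 0 → take C=(8.9369,-3.8887) (cross=-36.095)
ex = (C−B)/|BC| = (0.9782,-0.2076); ey = (0.2076,0.9782)
P = B + -0.69·ex + 0.95·ey = (-1.3230,-0.7401)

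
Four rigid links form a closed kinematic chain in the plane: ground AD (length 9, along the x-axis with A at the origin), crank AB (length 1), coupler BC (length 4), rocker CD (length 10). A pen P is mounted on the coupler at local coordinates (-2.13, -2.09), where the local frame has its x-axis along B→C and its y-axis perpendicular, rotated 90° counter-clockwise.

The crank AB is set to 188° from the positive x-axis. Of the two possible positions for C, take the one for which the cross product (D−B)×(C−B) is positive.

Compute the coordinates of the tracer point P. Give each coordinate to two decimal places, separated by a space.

0.67 -2.62

A=(0,0), D=(9.00,0)
B = A + 1.00·(cos188°, sin188°) = (-0.9903, -0.1392)
|BD| = 9.9912
circle(B,4.00) ∩ circle(D,10.00): a=0.7919, h=3.9208
  candidates: C₊=(-0.2530,3.7923) cross=39.174; C₋=(-0.1438,-4.0486) cross=-39.174
  mode + wants cross > 0 → take C=(-0.2530,3.7923) (cross=39.174)
ex = (C−B)/|BC| = (0.1843,0.9829); ey = (-0.9829,0.1843)
P = B + -2.13·ex + -2.09·ey = (0.6713,-2.6179)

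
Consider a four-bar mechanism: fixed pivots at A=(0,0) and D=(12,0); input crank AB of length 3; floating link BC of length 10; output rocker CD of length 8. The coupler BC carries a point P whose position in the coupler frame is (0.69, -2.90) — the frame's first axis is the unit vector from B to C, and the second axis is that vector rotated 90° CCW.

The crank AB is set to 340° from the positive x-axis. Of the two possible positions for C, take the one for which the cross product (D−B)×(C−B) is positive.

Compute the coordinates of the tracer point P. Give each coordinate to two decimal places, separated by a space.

5.60 -2.11

A=(0,0), D=(12.00,0)
B = A + 3.00·(cos340°, sin340°) = (2.8191, -1.0261)
|BD| = 9.2381
circle(B,10.00) ∩ circle(D,8.00): a=6.5675, h=7.5411
  candidates: C₊=(8.5084,7.1978) cross=69.665; C₋=(10.1835,-7.7910) cross=-69.665
  mode + wants cross > 0 → take C=(8.5084,7.1978) (cross=69.665)
ex = (C−B)/|BC| = (0.5689,0.8224); ey = (-0.8224,0.5689)
P = B + 0.69·ex + -2.90·ey = (5.5966,-2.1085)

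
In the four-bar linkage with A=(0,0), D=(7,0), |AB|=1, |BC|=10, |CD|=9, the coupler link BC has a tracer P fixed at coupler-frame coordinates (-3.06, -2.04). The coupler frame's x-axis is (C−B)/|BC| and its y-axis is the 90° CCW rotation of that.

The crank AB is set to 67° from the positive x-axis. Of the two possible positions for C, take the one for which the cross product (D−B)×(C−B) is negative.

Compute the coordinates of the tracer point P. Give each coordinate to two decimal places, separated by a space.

A=(0,0), D=(7.00,0)
B = A + 1.00·(cos67°, sin67°) = (0.3907, 0.9205)
|BD| = 6.6731
circle(B,10.00) ∩ circle(D,9.00): a=4.7602, h=8.7944
  candidates: C₊=(6.3185,8.9742) cross=58.685; C₋=(3.8923,-8.4464) cross=-58.685
  mode - wants cross < 0 → take C=(3.8923,-8.4464) (cross=-58.685)
ex = (C−B)/|BC| = (0.3502,-0.9367); ey = (0.9367,0.3502)
P = B + -3.06·ex + -2.04·ey = (-2.5916,3.0725)

-2.59 3.07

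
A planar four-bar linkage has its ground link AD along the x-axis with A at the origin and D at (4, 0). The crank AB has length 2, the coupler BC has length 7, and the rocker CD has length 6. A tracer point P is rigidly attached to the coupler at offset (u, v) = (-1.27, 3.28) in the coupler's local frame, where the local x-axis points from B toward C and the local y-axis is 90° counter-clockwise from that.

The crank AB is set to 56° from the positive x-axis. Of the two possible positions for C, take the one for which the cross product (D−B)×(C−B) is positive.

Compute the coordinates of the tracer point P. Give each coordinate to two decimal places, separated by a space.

-1.58 3.91

A=(0,0), D=(4.00,0)
B = A + 2.00·(cos56°, sin56°) = (1.1184, 1.6581)
|BD| = 3.3246
circle(B,7.00) ∩ circle(D,6.00): a=3.6174, h=5.9928
  candidates: C₊=(7.2426,5.0483) cross=19.924; C₋=(1.2650,-5.3404) cross=-19.924
  mode + wants cross > 0 → take C=(7.2426,5.0483) (cross=19.924)
ex = (C−B)/|BC| = (0.8749,0.4843); ey = (-0.4843,0.8749)
P = B + -1.27·ex + 3.28·ey = (-1.5813,3.9126)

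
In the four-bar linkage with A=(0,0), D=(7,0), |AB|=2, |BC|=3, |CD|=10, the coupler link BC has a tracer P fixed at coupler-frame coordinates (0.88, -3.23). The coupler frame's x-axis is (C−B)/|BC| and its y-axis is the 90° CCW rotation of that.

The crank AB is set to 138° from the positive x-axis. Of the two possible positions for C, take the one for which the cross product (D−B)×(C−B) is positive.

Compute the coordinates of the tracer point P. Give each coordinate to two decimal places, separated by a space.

1.53 2.79

A=(0,0), D=(7.00,0)
B = A + 2.00·(cos138°, sin138°) = (-1.4863, 1.3383)
|BD| = 8.5912
circle(B,3.00) ∩ circle(D,10.00): a=-1.0006, h=2.8282
  candidates: C₊=(-2.0341,4.2878) cross=24.298; C₋=(-2.9152,-1.2996) cross=-24.298
  mode + wants cross > 0 → take C=(-2.0341,4.2878) (cross=24.298)
ex = (C−B)/|BC| = (-0.1826,0.9832); ey = (-0.9832,-0.1826)
P = B + 0.88·ex + -3.23·ey = (1.5287,2.7933)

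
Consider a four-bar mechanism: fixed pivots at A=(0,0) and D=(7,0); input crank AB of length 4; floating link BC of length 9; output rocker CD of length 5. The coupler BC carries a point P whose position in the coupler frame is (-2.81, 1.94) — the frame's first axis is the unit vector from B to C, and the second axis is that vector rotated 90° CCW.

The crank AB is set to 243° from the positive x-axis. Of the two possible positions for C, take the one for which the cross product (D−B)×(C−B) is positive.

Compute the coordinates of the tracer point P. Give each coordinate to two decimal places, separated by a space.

-5.05 -4.65

A=(0,0), D=(7.00,0)
B = A + 4.00·(cos243°, sin243°) = (-1.8160, -3.5640)
|BD| = 9.5091
circle(B,9.00) ∩ circle(D,5.00): a=7.6991, h=4.6609
  candidates: C₊=(3.5750,3.6427) cross=44.321; C₋=(7.0688,-4.9995) cross=-44.321
  mode + wants cross > 0 → take C=(3.5750,3.6427) (cross=44.321)
ex = (C−B)/|BC| = (0.5990,0.8008); ey = (-0.8008,0.5990)
P = B + -2.81·ex + 1.94·ey = (-5.0526,-4.6521)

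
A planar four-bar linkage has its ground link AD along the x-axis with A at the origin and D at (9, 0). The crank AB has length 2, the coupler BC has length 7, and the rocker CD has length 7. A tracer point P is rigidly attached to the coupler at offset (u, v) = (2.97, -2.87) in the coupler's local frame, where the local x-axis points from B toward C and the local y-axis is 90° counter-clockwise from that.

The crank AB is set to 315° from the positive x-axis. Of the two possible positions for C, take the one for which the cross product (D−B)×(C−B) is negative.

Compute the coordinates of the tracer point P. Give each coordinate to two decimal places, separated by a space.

A=(0,0), D=(9.00,0)
B = A + 2.00·(cos315°, sin315°) = (1.4142, -1.4142)
|BD| = 7.7165
circle(B,7.00) ∩ circle(D,7.00): a=3.8582, h=5.8407
  candidates: C₊=(4.1367,5.0347) cross=45.070; C₋=(6.2775,-6.4489) cross=-45.070
  mode - wants cross < 0 → take C=(6.2775,-6.4489) (cross=-45.070)
ex = (C−B)/|BC| = (0.6948,-0.7192); ey = (0.7192,0.6948)
P = B + 2.97·ex + -2.87·ey = (1.4134,-5.5443)

1.41 -5.54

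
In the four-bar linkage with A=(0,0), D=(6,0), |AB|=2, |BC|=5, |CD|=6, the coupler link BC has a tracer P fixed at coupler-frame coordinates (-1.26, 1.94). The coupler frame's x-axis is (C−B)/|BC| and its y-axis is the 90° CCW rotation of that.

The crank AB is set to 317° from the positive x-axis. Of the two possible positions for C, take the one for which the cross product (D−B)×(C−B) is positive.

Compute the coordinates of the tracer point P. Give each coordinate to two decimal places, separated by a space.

A=(0,0), D=(6.00,0)
B = A + 2.00·(cos317°, sin317°) = (1.4627, -1.3640)
|BD| = 4.7379
circle(B,5.00) ∩ circle(D,6.00): a=1.2081, h=4.8519
  candidates: C₊=(1.2228,3.6302) cross=22.988; C₋=(4.0165,-5.6626) cross=-22.988
  mode + wants cross > 0 → take C=(1.2228,3.6302) (cross=22.988)
ex = (C−B)/|BC| = (-0.0480,0.9988); ey = (-0.9988,-0.0480)
P = B + -1.26·ex + 1.94·ey = (-0.4146,-2.7156)

-0.41 -2.72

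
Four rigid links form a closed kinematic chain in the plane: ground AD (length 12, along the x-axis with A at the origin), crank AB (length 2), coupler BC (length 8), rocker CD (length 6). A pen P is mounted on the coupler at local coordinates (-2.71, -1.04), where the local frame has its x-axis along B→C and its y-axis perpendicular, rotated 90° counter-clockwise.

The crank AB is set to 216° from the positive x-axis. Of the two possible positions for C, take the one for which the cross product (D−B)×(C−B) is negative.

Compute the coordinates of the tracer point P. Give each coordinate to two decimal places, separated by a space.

A=(0,0), D=(12.00,0)
B = A + 2.00·(cos216°, sin216°) = (-1.6180, -1.1756)
|BD| = 13.6687
circle(B,8.00) ∩ circle(D,6.00): a=7.8586, h=1.4976
  candidates: C₊=(6.0826,0.9923) cross=20.470; C₋=(6.3402,-1.9917) cross=-20.470
  mode - wants cross < 0 → take C=(6.3402,-1.9917) (cross=-20.470)
ex = (C−B)/|BC| = (0.9948,-0.1020); ey = (0.1020,0.9948)
P = B + -2.71·ex + -1.04·ey = (-4.4200,-1.9337)

-4.42 -1.93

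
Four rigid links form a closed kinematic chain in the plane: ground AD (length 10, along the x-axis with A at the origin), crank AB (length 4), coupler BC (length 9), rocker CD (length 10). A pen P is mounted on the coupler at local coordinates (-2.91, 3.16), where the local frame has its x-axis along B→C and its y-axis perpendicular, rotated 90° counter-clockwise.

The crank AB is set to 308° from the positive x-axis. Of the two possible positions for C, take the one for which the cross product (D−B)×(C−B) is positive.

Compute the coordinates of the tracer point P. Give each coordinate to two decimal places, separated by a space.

A=(0,0), D=(10.00,0)
B = A + 4.00·(cos308°, sin308°) = (2.4626, -3.1520)
|BD| = 8.1699
circle(B,9.00) ∩ circle(D,10.00): a=2.9221, h=8.5124
  candidates: C₊=(1.8744,5.8287) cross=69.545; C₋=(8.4427,-9.8780) cross=-69.545
  mode + wants cross > 0 → take C=(1.8744,5.8287) (cross=69.545)
ex = (C−B)/|BC| = (-0.0654,0.9979); ey = (-0.9979,-0.0654)
P = B + -2.91·ex + 3.16·ey = (-0.5004,-6.2624)

-0.50 -6.26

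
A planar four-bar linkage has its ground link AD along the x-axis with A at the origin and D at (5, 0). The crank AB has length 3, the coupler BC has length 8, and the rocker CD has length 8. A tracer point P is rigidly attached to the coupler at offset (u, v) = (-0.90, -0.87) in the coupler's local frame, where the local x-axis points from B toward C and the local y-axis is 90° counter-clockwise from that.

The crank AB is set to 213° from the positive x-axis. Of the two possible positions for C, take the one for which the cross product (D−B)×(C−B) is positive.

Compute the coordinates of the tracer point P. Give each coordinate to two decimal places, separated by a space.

-1.94 -2.74

A=(0,0), D=(5.00,0)
B = A + 3.00·(cos213°, sin213°) = (-2.5160, -1.6339)
|BD| = 7.6916
circle(B,8.00) ∩ circle(D,8.00): a=3.8458, h=7.0150
  candidates: C₊=(-0.2482,6.0379) cross=53.956; C₋=(2.7322,-7.6718) cross=-53.956
  mode + wants cross > 0 → take C=(-0.2482,6.0379) (cross=53.956)
ex = (C−B)/|BC| = (0.2835,0.9590); ey = (-0.9590,0.2835)
P = B + -0.90·ex + -0.87·ey = (-1.9368,-2.7436)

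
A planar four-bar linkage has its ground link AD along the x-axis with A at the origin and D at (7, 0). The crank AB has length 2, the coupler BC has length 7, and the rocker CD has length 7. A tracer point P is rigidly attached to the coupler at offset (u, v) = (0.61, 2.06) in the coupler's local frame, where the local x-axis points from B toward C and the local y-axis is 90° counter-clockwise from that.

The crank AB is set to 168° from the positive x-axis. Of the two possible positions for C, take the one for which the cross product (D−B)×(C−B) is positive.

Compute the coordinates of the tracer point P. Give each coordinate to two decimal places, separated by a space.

-3.06 2.26

A=(0,0), D=(7.00,0)
B = A + 2.00·(cos168°, sin168°) = (-1.9563, 0.4158)
|BD| = 8.9659
circle(B,7.00) ∩ circle(D,7.00): a=4.4830, h=5.3761
  candidates: C₊=(2.7712,5.5783) cross=48.202; C₋=(2.2725,-5.1625) cross=-48.202
  mode + wants cross > 0 → take C=(2.7712,5.5783) (cross=48.202)
ex = (C−B)/|BC| = (0.6754,0.7375); ey = (-0.7375,0.6754)
P = B + 0.61·ex + 2.06·ey = (-3.0636,2.2569)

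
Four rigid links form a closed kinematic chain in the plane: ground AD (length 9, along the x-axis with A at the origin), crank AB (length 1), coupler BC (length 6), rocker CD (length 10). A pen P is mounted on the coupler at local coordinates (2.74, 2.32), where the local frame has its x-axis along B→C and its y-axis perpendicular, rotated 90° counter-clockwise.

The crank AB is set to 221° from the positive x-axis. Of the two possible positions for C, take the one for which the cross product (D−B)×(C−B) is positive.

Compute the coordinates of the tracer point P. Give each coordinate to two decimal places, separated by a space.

-2.47 2.50

A=(0,0), D=(9.00,0)
B = A + 1.00·(cos221°, sin221°) = (-0.7547, -0.6561)
|BD| = 9.7767
circle(B,6.00) ∩ circle(D,10.00): a=1.6153, h=5.7785
  candidates: C₊=(0.4692,5.2178) cross=56.495; C₋=(1.2447,-6.3131) cross=-56.495
  mode + wants cross > 0 → take C=(0.4692,5.2178) (cross=56.495)
ex = (C−B)/|BC| = (0.2040,0.9790); ey = (-0.9790,0.2040)
P = B + 2.74·ex + 2.32·ey = (-2.4670,2.4996)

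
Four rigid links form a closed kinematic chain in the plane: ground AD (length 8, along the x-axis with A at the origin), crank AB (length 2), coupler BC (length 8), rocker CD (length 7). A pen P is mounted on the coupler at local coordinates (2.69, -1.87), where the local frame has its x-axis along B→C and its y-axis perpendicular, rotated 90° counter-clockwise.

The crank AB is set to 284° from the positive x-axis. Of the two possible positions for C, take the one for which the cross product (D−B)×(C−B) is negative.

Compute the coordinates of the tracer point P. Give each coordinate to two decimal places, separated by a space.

1.44 -5.07

A=(0,0), D=(8.00,0)
B = A + 2.00·(cos284°, sin284°) = (0.4838, -1.9406)
|BD| = 7.7626
circle(B,8.00) ∩ circle(D,7.00): a=4.8475, h=6.3641
  candidates: C₊=(3.5864,5.4333) cross=49.402; C₋=(6.7684,-6.8908) cross=-49.402
  mode - wants cross < 0 → take C=(6.7684,-6.8908) (cross=-49.402)
ex = (C−B)/|BC| = (0.7856,-0.6188); ey = (0.6188,0.7856)
P = B + 2.69·ex + -1.87·ey = (1.4399,-5.0741)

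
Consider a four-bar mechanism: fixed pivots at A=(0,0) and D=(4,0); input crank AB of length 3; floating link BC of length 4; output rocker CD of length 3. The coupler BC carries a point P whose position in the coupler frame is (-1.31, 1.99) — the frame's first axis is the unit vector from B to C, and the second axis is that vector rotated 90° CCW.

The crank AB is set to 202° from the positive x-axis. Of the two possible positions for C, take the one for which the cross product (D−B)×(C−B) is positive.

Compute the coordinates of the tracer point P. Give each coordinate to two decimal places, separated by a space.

-4.66 0.34

A=(0,0), D=(4.00,0)
B = A + 3.00·(cos202°, sin202°) = (-2.7816, -1.1238)
|BD| = 6.8740
circle(B,4.00) ∩ circle(D,3.00): a=3.9462, h=0.6540
  candidates: C₊=(1.0046,0.1665) cross=4.495; C₋=(1.2184,-1.1238) cross=-4.495
  mode + wants cross > 0 → take C=(1.0046,0.1665) (cross=4.495)
ex = (C−B)/|BC| = (0.9465,0.3226); ey = (-0.3226,0.9465)
P = B + -1.31·ex + 1.99·ey = (-4.6634,0.3372)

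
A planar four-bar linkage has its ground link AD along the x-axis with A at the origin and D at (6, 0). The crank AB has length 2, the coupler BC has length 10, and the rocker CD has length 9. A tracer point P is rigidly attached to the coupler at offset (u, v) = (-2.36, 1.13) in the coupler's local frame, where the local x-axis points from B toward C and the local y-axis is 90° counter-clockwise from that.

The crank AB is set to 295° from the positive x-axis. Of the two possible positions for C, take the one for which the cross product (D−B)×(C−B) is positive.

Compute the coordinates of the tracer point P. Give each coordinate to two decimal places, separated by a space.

A=(0,0), D=(6.00,0)
B = A + 2.00·(cos295°, sin295°) = (0.8452, -1.8126)
|BD| = 5.4642
circle(B,10.00) ∩ circle(D,9.00): a=4.4707, h=8.9450
  candidates: C₊=(2.0955,8.1089) cross=48.877; C₋=(8.0301,-8.7681) cross=-48.877
  mode + wants cross > 0 → take C=(2.0955,8.1089) (cross=48.877)
ex = (C−B)/|BC| = (0.1250,0.9922); ey = (-0.9922,0.1250)
P = B + -2.36·ex + 1.13·ey = (-0.5710,-4.0128)

-0.57 -4.01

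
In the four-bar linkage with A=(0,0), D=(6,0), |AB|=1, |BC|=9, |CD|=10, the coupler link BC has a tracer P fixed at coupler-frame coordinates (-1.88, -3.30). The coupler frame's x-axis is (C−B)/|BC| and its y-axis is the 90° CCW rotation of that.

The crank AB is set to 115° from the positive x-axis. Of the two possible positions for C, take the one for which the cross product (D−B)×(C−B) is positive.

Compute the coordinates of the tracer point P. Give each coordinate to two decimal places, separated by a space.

2.06 -1.96

A=(0,0), D=(6.00,0)
B = A + 1.00·(cos115°, sin115°) = (-0.4226, 0.9063)
|BD| = 6.4862
circle(B,9.00) ∩ circle(D,10.00): a=1.7785, h=8.8225
  candidates: C₊=(2.5712,9.3938) cross=57.225; C₋=(0.1057,-8.0782) cross=-57.225
  mode + wants cross > 0 → take C=(2.5712,9.3938) (cross=57.225)
ex = (C−B)/|BC| = (0.3326,0.9431); ey = (-0.9431,0.3326)
P = B + -1.88·ex + -3.30·ey = (2.0641,-1.9644)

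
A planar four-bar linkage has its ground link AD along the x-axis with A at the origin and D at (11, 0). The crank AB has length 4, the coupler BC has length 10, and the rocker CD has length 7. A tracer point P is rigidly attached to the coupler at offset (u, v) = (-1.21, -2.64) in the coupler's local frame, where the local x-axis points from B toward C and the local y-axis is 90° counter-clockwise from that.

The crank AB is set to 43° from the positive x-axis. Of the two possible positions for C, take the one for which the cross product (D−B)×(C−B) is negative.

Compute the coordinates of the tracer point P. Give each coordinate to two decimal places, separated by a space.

0.03 2.57

A=(0,0), D=(11.00,0)
B = A + 4.00·(cos43°, sin43°) = (2.9254, 2.7280)
|BD| = 8.5230
circle(B,10.00) ∩ circle(D,7.00): a=7.2534, h=6.8839
  candidates: C₊=(12.0006,6.9281) cross=58.671; C₋=(7.5939,-6.1154) cross=-58.671
  mode - wants cross < 0 → take C=(7.5939,-6.1154) (cross=-58.671)
ex = (C−B)/|BC| = (0.4668,-0.8843); ey = (0.8843,0.4668)
P = B + -1.21·ex + -2.64·ey = (0.0259,2.5656)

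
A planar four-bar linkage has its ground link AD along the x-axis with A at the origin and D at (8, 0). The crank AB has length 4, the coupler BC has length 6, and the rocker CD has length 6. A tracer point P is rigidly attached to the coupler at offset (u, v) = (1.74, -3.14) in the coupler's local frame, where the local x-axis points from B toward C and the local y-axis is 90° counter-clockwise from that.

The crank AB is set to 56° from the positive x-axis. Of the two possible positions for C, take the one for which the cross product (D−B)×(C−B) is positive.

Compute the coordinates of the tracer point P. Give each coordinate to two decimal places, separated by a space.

5.19 1.28

A=(0,0), D=(8.00,0)
B = A + 4.00·(cos56°, sin56°) = (2.2368, 3.3162)
|BD| = 6.6492
circle(B,6.00) ∩ circle(D,6.00): a=3.3246, h=4.9947
  candidates: C₊=(7.6094,5.9873) cross=33.211; C₋=(2.6274,-2.6711) cross=-33.211
  mode + wants cross > 0 → take C=(7.6094,5.9873) (cross=33.211)
ex = (C−B)/|BC| = (0.8954,0.4452); ey = (-0.4452,0.8954)
P = B + 1.74·ex + -3.14·ey = (5.1927,1.2791)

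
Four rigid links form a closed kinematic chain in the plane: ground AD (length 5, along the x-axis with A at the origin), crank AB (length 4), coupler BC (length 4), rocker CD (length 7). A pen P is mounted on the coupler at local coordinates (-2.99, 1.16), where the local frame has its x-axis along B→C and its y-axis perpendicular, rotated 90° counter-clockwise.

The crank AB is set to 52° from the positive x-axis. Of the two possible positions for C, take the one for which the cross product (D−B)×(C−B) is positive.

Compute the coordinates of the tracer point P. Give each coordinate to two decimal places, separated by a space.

0.34 0.75

A=(0,0), D=(5.00,0)
B = A + 4.00·(cos52°, sin52°) = (2.4626, 3.1520)
|BD| = 4.0464
circle(B,4.00) ∩ circle(D,7.00): a=-2.0545, h=3.4321
  candidates: C₊=(3.8479,6.9045) cross=13.888; C₋=(-1.4991,2.6003) cross=-13.888
  mode + wants cross > 0 → take C=(3.8479,6.9045) (cross=13.888)
ex = (C−B)/|BC| = (0.3463,0.9381); ey = (-0.9381,0.3463)
P = B + -2.99·ex + 1.16·ey = (0.3390,0.7488)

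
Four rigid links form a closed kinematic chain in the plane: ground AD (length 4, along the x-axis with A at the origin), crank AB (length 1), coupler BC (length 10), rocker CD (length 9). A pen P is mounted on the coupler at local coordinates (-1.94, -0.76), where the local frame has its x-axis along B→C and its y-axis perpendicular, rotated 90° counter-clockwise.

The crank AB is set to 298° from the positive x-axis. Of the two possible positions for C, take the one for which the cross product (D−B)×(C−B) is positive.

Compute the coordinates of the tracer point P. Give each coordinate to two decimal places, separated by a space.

0.80 -2.94

A=(0,0), D=(4.00,0)
B = A + 1.00·(cos298°, sin298°) = (0.4695, -0.8829)
|BD| = 3.6393
circle(B,10.00) ∩ circle(D,9.00): a=4.4301, h=8.9652
  candidates: C₊=(2.5921,8.8892) cross=32.627; C₋=(6.9423,-8.5055) cross=-32.627
  mode + wants cross > 0 → take C=(2.5921,8.8892) (cross=32.627)
ex = (C−B)/|BC| = (0.2123,0.9772); ey = (-0.9772,0.2123)
P = B + -1.94·ex + -0.76·ey = (0.8004,-2.9401)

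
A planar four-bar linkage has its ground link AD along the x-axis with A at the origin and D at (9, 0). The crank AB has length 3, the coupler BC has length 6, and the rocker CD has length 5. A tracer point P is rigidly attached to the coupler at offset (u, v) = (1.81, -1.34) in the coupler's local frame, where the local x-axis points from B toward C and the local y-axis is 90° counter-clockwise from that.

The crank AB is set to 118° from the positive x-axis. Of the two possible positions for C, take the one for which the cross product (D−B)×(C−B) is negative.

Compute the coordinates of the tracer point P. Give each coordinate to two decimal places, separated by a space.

A=(0,0), D=(9.00,0)
B = A + 3.00·(cos118°, sin118°) = (-1.4084, 2.6488)
|BD| = 10.7402
circle(B,6.00) ∩ circle(D,5.00): a=5.8822, h=1.1832
  candidates: C₊=(4.5839,2.3447) cross=12.707; C₋=(4.0003,0.0515) cross=-12.707
  mode - wants cross < 0 → take C=(4.0003,0.0515) (cross=-12.707)
ex = (C−B)/|BC| = (0.9014,-0.4329); ey = (0.4329,0.9014)
P = B + 1.81·ex + -1.34·ey = (-0.3569,0.6574)

-0.36 0.66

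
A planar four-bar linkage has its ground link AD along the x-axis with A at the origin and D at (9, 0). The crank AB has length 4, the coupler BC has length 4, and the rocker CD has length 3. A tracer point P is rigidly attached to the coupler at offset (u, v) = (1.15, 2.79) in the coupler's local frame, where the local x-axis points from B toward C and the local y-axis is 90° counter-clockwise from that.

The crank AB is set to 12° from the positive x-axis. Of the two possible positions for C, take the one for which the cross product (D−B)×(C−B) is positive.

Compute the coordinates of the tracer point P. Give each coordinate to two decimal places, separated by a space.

A=(0,0), D=(9.00,0)
B = A + 4.00·(cos12°, sin12°) = (3.9126, 0.8316)
|BD| = 5.1549
circle(B,4.00) ∩ circle(D,3.00): a=3.2564, h=2.3229
  candidates: C₊=(7.5011,2.5987) cross=11.974; C₋=(6.7516,-1.9861) cross=-11.974
  mode + wants cross > 0 → take C=(7.5011,2.5987) (cross=11.974)
ex = (C−B)/|BC| = (0.8971,0.4418); ey = (-0.4418,0.8971)
P = B + 1.15·ex + 2.79·ey = (3.7118,3.8427)

3.71 3.84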